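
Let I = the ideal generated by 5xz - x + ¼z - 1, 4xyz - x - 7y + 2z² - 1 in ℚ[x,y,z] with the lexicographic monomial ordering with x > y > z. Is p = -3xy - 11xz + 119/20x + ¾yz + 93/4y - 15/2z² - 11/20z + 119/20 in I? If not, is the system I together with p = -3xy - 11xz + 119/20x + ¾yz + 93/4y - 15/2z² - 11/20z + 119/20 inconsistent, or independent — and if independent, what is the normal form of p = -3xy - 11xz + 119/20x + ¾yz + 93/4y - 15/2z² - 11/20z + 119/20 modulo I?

First compute the reduced Gröbner basis of I by Buchberger's algorithm.
f_1 = 5xz - x + ¼z - 1, LT = xz.
f_2 = 4xyz - x - 7y + 2z² - 1, LT = xyz.

S(f_1,f_2): lcm = xyz. S = -⅕xy + ¼x + 1/20yz + 31/20y - ½z² + ¼.
  leading term xy: no divisor's leading term divides it; move -⅕xy to the remainder.
  leading term x: no divisor's leading term divides it; move ¼x to the remainder.
  leading term yz: no divisor's leading term divides it; move 1/20yz to the remainder.
  leading term y: no divisor's leading term divides it; move 31/20y to the remainder.
  leading term z²: no divisor's leading term divides it; move -½z² to the remainder.
  leading term 1: no divisor's leading term divides it; move ¼ to the remainder.
  remainder -⅕xy + ¼x + 1/20yz + 31/20y - ½z² + ¼ ≠ 0; add h_3 = -⅕xy + ¼x + 1/20yz + 31/20y - ½z² + ¼ to the basis.

S(f_1,h_3): lcm = xyz. S = -⅕xy + 5/4xz + ¼yz² + 39/5yz - ⅕y - 5/2z³ + 5/4z.
  leading term xy: subtract (1)·h_3 from -⅕xy + 5/4xz + ¼yz² + 39/5yz - ⅕y - 5/2z³ + 5/4z → 5/4xz - ¼x + ¼yz² + 31/4yz - 7/4y - 5/2z³ + ½z² + 5/4z - ¼
  leading term xz: subtract (¼)·f_1 from 5/4xz - ¼x + ¼yz² + 31/4yz - 7/4y - 5/2z³ + ½z² + 5/4z - ¼ → ¼yz² + 31/4yz - 7/4y - 5/2z³ + ½z² + 19/16z
  leading term yz²: no divisor's leading term divides it; move ¼yz² to the remainder.
  leading term yz: no divisor's leading term divides it; move 31/4yz to the remainder.
  leading term y: no divisor's leading term divides it; move -7/4y to the remainder.
  leading term z³: no divisor's leading term divides it; move -5/2z³ to the remainder.
  leading term z²: no divisor's leading term divides it; move ½z² to the remainder.
  leading term z: no divisor's leading term divides it; move 19/16z to the remainder.
  remainder ¼yz² + 31/4yz - 7/4y - 5/2z³ + ½z² + 19/16z ≠ 0; add h_4 = ¼yz² + 31/4yz - 7/4y - 5/2z³ + ½z² + 19/16z to the basis.

The other S-polynomials (S(f_2,h_3), S(f_1,h_4), S(f_2,h_4), S(h_3,h_4)) all reduce to 0 modulo the current basis, so we have a Gröbner basis.
Inter-reduce: drop elements whose leading term is divisible by another's, tail-reduce, and make monic.
Reduced Gröbner basis: {xy - 5/4x - ¼yz - 31/4y + 5/2z² - 5/4, xz - ⅕x + 1/20z - ⅕, yz² + 31yz - 7y - 10z³ + 2z² + 19/4z}.
Label its elements g_1 = xy - 5/4x - ¼yz - 31/4y + 5/2z² - 5/4, g_2 = xz - ⅕x + 1/20z - ⅕, g_3 = yz² + 31yz - 7y - 10z³ + 2z² + 19/4z.

Reduce p = -3xy - 11xz + 119/20x + ¾yz + 93/4y - 15/2z² - 11/20z + 119/20 modulo G:
  leading term xy: subtract (-3)·g_1 from -3xy - 11xz + 119/20x + ¾yz + 93/4y - 15/2z² - 11/20z + 119/20 → -11xz + 11/5x - 11/20z + 11/5
  leading term xz: subtract (-11)·g_2 from -11xz + 11/5x - 11/20z + 11/5 → 0
  normal form = 0.
Since the normal form is 0, p ∈ I.

The remainder on division by a Gröbner basis is unique — it is the normal form.

-3xy - 11xz + 119/20x + ¾yz + 93/4y - 15/2z² - 11/20z + 119/20 lies in I (it reduces to 0).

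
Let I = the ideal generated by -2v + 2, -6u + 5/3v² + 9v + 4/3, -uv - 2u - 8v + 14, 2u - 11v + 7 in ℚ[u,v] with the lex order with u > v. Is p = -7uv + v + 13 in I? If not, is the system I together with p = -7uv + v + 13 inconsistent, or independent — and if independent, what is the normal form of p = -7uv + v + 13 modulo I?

First compute the reduced Gröbner basis of I by Buchberger's algorithm.
f_1 = -2v + 2, LT = v.
f_2 = -6u + 5/3v² + 9v + 4/3, LT = u.
f_3 = -uv - 2u - 8v + 14, LT = uv.
f_4 = 2u - 11v + 7, LT = u.

The S-polynomials (S(f_1,f_2), S(f_1,f_3), S(f_1,f_4), S(f_2,f_3), S(f_2,f_4), S(f_3,f_4)) all reduce to 0 modulo the current basis, so we have a Gröbner basis.
Inter-reduce: drop elements whose leading term is divisible by another's, tail-reduce, and make monic.
Reduced Gröbner basis: {u - 2, v - 1}.
Label its elements g_1 = u - 2, g_2 = v - 1.

Reduce p = -7uv + v + 13 modulo G:
  leading term uv: subtract (-7v)·g_1 from -7uv + v + 13 → -13v + 13
  leading term v: subtract (-13)·g_2 from -13v + 13 → 0
  normal form = 0.
Since the normal form is 0, p ∈ I.

-7uv + v + 13 lies in I (it reduces to 0).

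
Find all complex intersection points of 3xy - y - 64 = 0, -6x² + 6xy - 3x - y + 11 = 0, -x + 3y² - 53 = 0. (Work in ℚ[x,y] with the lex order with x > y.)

{(-5, -4)}

Compute a lex Gröbner basis by Buchberger's algorithm.
f_1 = 3xy - y - 64, LT = xy.
f_2 = -6x² + 6xy - 3x - y + 11, LT = x².
f_3 = -x + 3y² - 53, LT = x.

S(f_1,f_2): lcm = x²y. S = xy² - ⅚xy - 64/3x - ⅙y² + 11/6y.
  reduce S modulo (f_1, f_2, f_3):
  remainder -383/6y² + 206/9y + 10016/9 ≠ 0; add h_4 = -383/6y² + 206/9y + 10016/9 to the basis.

S(f_1,f_3): lcm = xy. S = 3y³ - 160/3y - 64/3.
  reduce S modulo (f_1, f_2, f_3, h_4):
  remainder -94576/146689y - 378304/146689 ≠ 0; add h_5 = -94576/146689y - 378304/146689 to the basis.

The other S-polynomials (S(f_2,f_3), S(f_1,h_4), S(f_2,h_4), S(f_3,h_4), S(f_1,h_5), S(f_2,h_5), S(f_3,h_5), S(h_4,h_5)) all reduce to 0 modulo the current basis, so we have a Gröbner basis.
Inter-reduce: drop elements whose leading term is divisible by another's, tail-reduce, and make monic.
Reduced Gröbner basis: {x + 5, y + 4}.

The lex basis is triangular: the last element involves only y. Solving y + 4 = 0 gives y ∈ {-4}; substituting each value into the earlier elements determines the remaining variables.
  y = -4: the earlier basis element becomes x + 5 = 0, giving x = -5 — point (-5, -4).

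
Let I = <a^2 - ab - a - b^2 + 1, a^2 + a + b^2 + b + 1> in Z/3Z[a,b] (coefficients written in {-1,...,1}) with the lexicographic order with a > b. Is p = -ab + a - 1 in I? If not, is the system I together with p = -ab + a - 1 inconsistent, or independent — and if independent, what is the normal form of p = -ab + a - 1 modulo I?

Adjoining -ab + a - 1 makes the ideal the whole ring: the system is inconsistent.

First compute the reduced Gröbner basis of I by Buchberger's algorithm.
f_1 = a^2 - ab - a - b^2 + 1, LT = a^2.
f_2 = a^2 + a + b^2 + b + 1, LT = a^2.

S(f_1,f_2): lcm = a^2. S = -ab + a + b^2 - b.
  reduce S modulo (f_1, f_2):
  remainder -ab + a + b^2 - b ≠ 0; add h_3 = -ab + a + b^2 - b to the basis.

S(f_1,h_3): lcm = a^2b. S = a^2 + ab - b^3 + b.
  reduce S modulo (f_1, f_2, h_3):
  remainder -b^3 - b - 1 ≠ 0; add h_4 = -b^3 - b - 1 to the basis.

The other S-polynomials (S(f_2,h_3), S(f_1,h_4), S(f_2,h_4), S(h_3,h_4)) all reduce to 0 modulo the current basis, so we have a Gröbner basis.
Inter-reduce: drop elements whose leading term is divisible by another's, tail-reduce, and make monic.
Reduced Gröbner basis: {a^2 + a + b^2 + b + 1, ab - a - b^2 + b, b^3 + b + 1}.
Label its elements g_1 = a^2 + a + b^2 + b + 1, g_2 = ab - a - b^2 + b, g_3 = b^3 + b + 1.

Reduce p = -ab + a - 1 modulo G:
  leading term ab: subtract (-1)·g_2 from -ab + a - 1 → -b^2 + b - 1
  leading term b^2: no divisor's leading term divides it; move -b^2 to the remainder.
  leading term b: no divisor's leading term divides it; move b to the remainder.
  leading term 1: no divisor's leading term divides it; move -1 to the remainder.
  normal form = -b^2 + b - 1.
The normal form is nonzero, so p ∉ I. Since p minus its normal form lies in I, I + (p) = I + (r) where r = -b^2 + b - 1; decide whether this ideal is the whole ring.
Run Buchberger on G together with r (pairs among the g_i already reduce to 0 since G is a Gröbner basis):
g_1 = a^2 + a + b^2 + b + 1, LT = a^2.
g_2 = ab - a - b^2 + b, LT = ab.
g_3 = b^3 + b + 1, LT = b^3.
r = -b^2 + b - 1, LT = b^2.

S(g_2,r): lcm = ab^2. S = -a - b^3 + b^2.
  reduce S modulo (g_1, g_2, g_3, r):
  remainder -a - b ≠ 0; add m_5 = -a - b to the basis.

S(g_3,r): lcm = b^3. S = b^2 + 1.
  reduce S modulo (g_1, g_2, g_3, r, m_5):
  remainder b ≠ 0; add m_6 = b to the basis.

S(g_1,m_5): lcm = a^2. S = -ab + a + b^2 + b + 1.
  reduce S modulo (g_1, g_2, g_3, r, m_5, m_6):
  remainder 1 ≠ 0; add m_7 = 1 to the basis.

The other S-polynomials (S(g_1,g_2), S(g_1,g_3), S(g_1,r), S(g_2,g_3), S(g_2,m_5), S(g_3,m_5), S(r,m_5), S(g_1,m_6), S(g_2,m_6), S(g_3,m_6), S(r,m_6), S(m_5,m_6), S(g_1,m_7), S(g_2,m_7), S(g_3,m_7), S(r,m_7), S(m_5,m_7), S(m_6,m_7)) all reduce to 0 modulo the current basis, so we have a Gröbner basis.
Inter-reduce: drop elements whose leading term is divisible by another's, tail-reduce, and make monic.
Reduced Gröbner basis: {1}.
The reduced Gröbner basis of I + (p) is {1}: the ideal is the whole ring, so the enlarged system has no common solution — adjoining p is inconsistent.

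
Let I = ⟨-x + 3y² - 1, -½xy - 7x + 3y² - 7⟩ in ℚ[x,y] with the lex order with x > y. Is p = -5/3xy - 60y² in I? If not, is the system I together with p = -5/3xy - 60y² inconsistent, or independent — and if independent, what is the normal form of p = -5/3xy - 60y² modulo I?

First compute the reduced Gröbner basis of I by Buchberger's algorithm.
f_1 = -x + 3y² - 1, LT = x.
f_2 = -½xy - 7x + 3y² - 7, LT = xy.

S(f_1,f_2): lcm = xy. S = -14x - 3y³ + 6y² + y - 14.
  reduce S modulo (f_1, f_2):
  remainder -3y³ - 36y² + y ≠ 0; add h_3 = -3y³ - 36y² + y to the basis.

The other S-polynomials (S(f_1,h_3), S(f_2,h_3)) all reduce to 0 modulo the current basis, so we have a Gröbner basis.
Inter-reduce: drop elements whose leading term is divisible by another's, tail-reduce, and make monic.
Reduced Gröbner basis: {x - 3y² + 1, y³ + 12y² - ⅓y}.
Label its elements g_1 = x - 3y² + 1, g_2 = y³ + 12y² - ⅓y.

Reduce p = -5/3xy - 60y² modulo G:
  leading term xy: subtract (-5/3y)·g_1 from -5/3xy - 60y² → -5y³ - 60y² + 5/3y
  leading term y³: subtract (-5)·g_2 from -5y³ - 60y² + 5/3y → 0
  normal form = 0.
Since the normal form is 0, p ∈ I.

-5/3xy - 60y² lies in I (it reduces to 0).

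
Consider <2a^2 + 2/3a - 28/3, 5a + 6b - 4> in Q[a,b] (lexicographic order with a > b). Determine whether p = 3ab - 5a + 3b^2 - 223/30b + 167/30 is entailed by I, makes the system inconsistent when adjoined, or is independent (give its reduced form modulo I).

3ab - 5a + 3b^2 - 223/30b + 167/30 lies in I (it reduces to 0).

First compute the reduced Gröbner basis of I by Buchberger's algorithm.
f_1 = 2a^2 + 2/3a - 28/3, LT = a^2.
f_2 = 5a + 6b - 4, LT = a.

S(f_1,f_2): lcm = a^2. S = -6/5ab + 17/15a - 14/3.
  leading term ab: subtract (-6/25b)·f_2 from -6/5ab + 17/15a - 14/3 → 17/15a + 36/25b^2 - 24/25b - 14/3
  leading term a: subtract (17/75)·f_2 from 17/15a + 36/25b^2 - 24/25b - 14/3 → 36/25b^2 - 58/25b - 94/25
  leading term b^2: no divisor's leading term divides it; move 36/25b^2 to the remainder.
  leading term b: no divisor's leading term divides it; move -58/25b to the remainder.
  leading term 1: no divisor's leading term divides it; move -94/25 to the remainder.
  remainder 36/25b^2 - 58/25b - 94/25 ≠ 0; add h_3 = 36/25b^2 - 58/25b - 94/25 to the basis.

The other S-polynomials (S(f_1,h_3), S(f_2,h_3)) all reduce to 0 modulo the current basis, so we have a Gröbner basis.
Inter-reduce: drop elements whose leading term is divisible by another's, tail-reduce, and make monic.
Reduced Gröbner basis: {a + 6/5b - 4/5, b^2 - 29/18b - 47/18}.
Label its elements g_1 = a + 6/5b - 4/5, g_2 = b^2 - 29/18b - 47/18.

Reduce p = 3ab - 5a + 3b^2 - 223/30b + 167/30 modulo G:
  leading term ab: subtract (3b)·g_1 from 3ab - 5a + 3b^2 - 223/30b + 167/30 → -5a - 3/5b^2 - 151/30b + 167/30
  leading term a: subtract (-5)·g_1 from -5a - 3/5b^2 - 151/30b + 167/30 → -3/5b^2 + 29/30b + 47/30
  leading term b^2: subtract (-3/5)·g_2 from -3/5b^2 + 29/30b + 47/30 → 0
  normal form = 0.
Since the normal form is 0, p ∈ I.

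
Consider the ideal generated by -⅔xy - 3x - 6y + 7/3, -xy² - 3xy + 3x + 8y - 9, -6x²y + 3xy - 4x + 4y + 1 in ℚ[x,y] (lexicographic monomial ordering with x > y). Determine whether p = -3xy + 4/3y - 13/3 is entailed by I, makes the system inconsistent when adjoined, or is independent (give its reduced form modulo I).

-3xy + 4/3y - 13/3 lies in I (it reduces to 0).

First compute the reduced Gröbner basis of I by Buchberger's algorithm.
f_1 = -⅔xy - 3x - 6y + 7/3, LT = xy.
f_2 = -xy² - 3xy + 3x + 8y - 9, LT = xy².
f_3 = -6x²y + 3xy - 4x + 4y + 1, LT = x²y.

S(f_1,f_2): lcm = xy². S = 3/2xy + 3x + 9y² + 9/2y - 9.
  leading term xy: subtract (-9/4)·f_1 from 3/2xy + 3x + 9y² + 9/2y - 9 → -15/4x + 9y² - 9y - 15/4
  leading term x: no divisor's leading term divides it; move -15/4x to the remainder.
  leading term y²: no divisor's leading term divides it; move 9y² to the remainder.
  leading term y: no divisor's leading term divides it; move -9y to the remainder.
  leading term 1: no divisor's leading term divides it; move -15/4 to the remainder.
  remainder -15/4x + 9y² - 9y - 15/4 ≠ 0; add h_4 = -15/4x + 9y² - 9y - 15/4 to the basis.

S(f_1,f_3): lcm = x²y. S = 9/2x² + 19/2xy - 25/6x + ⅔y + ⅙.
  leading term x²: subtract (-6/5x)·h_4 from 9/2x² + 19/2xy - 25/6x + ⅔y + ⅙ → 54/5xy² - 13/10xy - 26/3x + ⅔y + ⅙
  leading term xy²: subtract (-81/5y)·f_1 from 54/5xy² - 13/10xy - 26/3x + ⅔y + ⅙ → -499/10xy - 26/3x - 486/5y² + 577/15y + ⅙
  leading term xy: subtract (1497/20)·f_1 from -499/10xy - 26/3x - 486/5y² + 577/15y + ⅙ → 12953/60x - 486/5y² + 14627/30y - 10469/60
  leading term x: subtract (-12953/225)·h_4 from 12953/60x - 486/5y² + 14627/30y - 10469/60 → 10523/25y² - 4583/150y - 11711/30
  leading term y²: no divisor's leading term divides it; move 10523/25y² to the remainder.
  leading term y: no divisor's leading term divides it; move -4583/150y to the remainder.
  leading term 1: no divisor's leading term divides it; move -11711/30 to the remainder.
  remainder 10523/25y² - 4583/150y - 11711/30 ≠ 0; add h_5 = 10523/25y² - 4583/150y - 11711/30 to the basis.

S(f_2,f_3): lcm = x²y². S = 3x²y - 3x² + ½xy² - 26/3xy + 9x + ⅔y² + ⅙y.
  leading term x²y: subtract (-9/2x)·f_1 from 3x²y - 3x² + ½xy² - 26/3xy + 9x + ⅔y² + ⅙y → -33/2x² + ½xy² - 107/3xy + 39/2x + ⅔y² + ⅙y
  leading term x²: subtract (22/5x)·h_4 from -33/2x² + ½xy² - 107/3xy + 39/2x + ⅔y² + ⅙y → -391/10xy² + 59/15xy + 36x + ⅔y² + ⅙y
  leading term xy²: subtract (1173/20y)·f_1 from -391/10xy² + 59/15xy + 36x + ⅔y² + ⅙y → 10793/60xy + 36x + 10577/30y² - 8201/60y
  leading term xy: subtract (-10793/40)·f_1 from 10793/60xy + 36x + 10577/30y² - 8201/60y → -30939/40x + 10577/30y² - 52669/30y + 75551/120
  leading term x: subtract (10313/50)·h_4 from -30939/40x + 10577/30y² - 52669/30y + 75551/120 → -112783/75y² + 7553/75y + 21046/15
  leading term y²: subtract (-112783/31569)·h_5 from -112783/75y² + 7553/75y + 21046/15 → -1600127/189414y + 1600127/189414
  leading term y: no divisor's leading term divides it; move -1600127/189414y to the remainder.
  leading term 1: no divisor's leading term divides it; move 1600127/189414 to the remainder.
  remainder -1600127/189414y + 1600127/189414 ≠ 0; add h_6 = -1600127/189414y + 1600127/189414 to the basis.

The other S-polynomials (S(f_1,h_4), S(f_2,h_4), S(f_3,h_4), S(f_1,h_5), S(f_2,h_5), S(f_3,h_5), S(h_4,h_5), S(f_1,h_6), S(f_2,h_6), S(f_3,h_6), S(h_4,h_6), S(h_5,h_6)) all reduce to 0 modulo the current basis, so we have a Gröbner basis.
Inter-reduce: drop elements whose leading term is divisible by another's, tail-reduce, and make monic.
Reduced Gröbner basis: {x + 1, y - 1}.
Label its elements g_1 = x + 1, g_2 = y - 1.

Reduce p = -3xy + 4/3y - 13/3 modulo G:
  leading term xy: subtract (-3y)·g_1 from -3xy + 4/3y - 13/3 → 13/3y - 13/3
  leading term y: subtract (13/3)·g_2 from 13/3y - 13/3 → 0
  normal form = 0.
Since the normal form is 0, p ∈ I.

The remainder on division by a Gröbner basis is unique — it is the normal form.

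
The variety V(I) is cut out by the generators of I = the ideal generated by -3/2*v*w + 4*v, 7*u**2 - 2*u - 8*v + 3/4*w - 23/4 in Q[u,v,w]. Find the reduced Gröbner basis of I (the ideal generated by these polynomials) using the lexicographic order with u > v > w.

G = {u**2 - 2/7*u - 8/7*v + 3/28*w - 23/28, v*w - 8/3*v}

f_1 = -3/2*v*w + 4*v, LT = v*w.
f_2 = 7*u**2 - 2*u - 8*v + 3/4*w - 23/4, LT = u**2.

The S-polynomials (S(f_1,f_2)) all reduce to 0 modulo the current basis, so we have a Gröbner basis.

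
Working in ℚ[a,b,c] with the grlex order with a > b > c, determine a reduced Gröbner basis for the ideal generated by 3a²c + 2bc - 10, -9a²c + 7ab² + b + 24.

f_1 = 3a²c + 2bc - 10, LT = a²c.
f_2 = -9a²c + 7ab² + b + 24, LT = a²c.

S(f_1,f_2): lcm = a²c. S = 7/9ab² + ⅔bc + 1/9b - ⅔.
  leading term ab²: no divisor's leading term divides it; move 7/9ab² to the remainder.
  leading term bc: no divisor's leading term divides it; move ⅔bc to the remainder.
  leading term b: no divisor's leading term divides it; move 1/9b to the remainder.
  leading term 1: no divisor's leading term divides it; move -⅔ to the remainder.
  remainder 7/9ab² + ⅔bc + 1/9b - ⅔ ≠ 0; add g_3 = 7/9ab² + ⅔bc + 1/9b - ⅔ to the basis.

S(f_1,g_3): lcm = a²b²c. S = -6/7abc² + ⅔b³c - 1/7abc + 6/7ac - 10/3b².
  leading term abc²: no divisor's leading term divides it; move -6/7abc² to the remainder.
  leading term b³c: no divisor's leading term divides it; move ⅔b³c to the remainder.
  leading term abc: no divisor's leading term divides it; move -1/7abc to the remainder.
  leading term ac: no divisor's leading term divides it; move 6/7ac to the remainder.
  leading term b²: no divisor's leading term divides it; move -10/3b² to the remainder.
  remainder -6/7abc² + ⅔b³c - 1/7abc + 6/7ac - 10/3b² ≠ 0; add g_4 = -6/7abc² + ⅔b³c - 1/7abc + 6/7ac - 10/3b² to the basis.

S(g_3,g_4): lcm = ab²c². S = 7/9b⁴c - ⅙ab²c + 6/7bc³ + abc - 35/9b³ + 1/7bc² - 6/7c².
  leading term b⁴c: no divisor's leading term divides it; move 7/9b⁴c to the remainder.
  leading term ab²c: subtract (-3/14c)·g_3 from -⅙ab²c + 6/7bc³ + abc - 35/9b³ + 1/7bc² - 6/7c² → 6/7bc³ + abc - 35/9b³ + 2/7bc² + 1/42bc - 6/7c² - 1/7c
  leading term bc³: no divisor's leading term divides it; move 6/7bc³ to the remainder.
  leading term abc: no divisor's leading term divides it; move abc to the remainder.
  leading term b³: no divisor's leading term divides it; move -35/9b³ to the remainder.
  leading term bc²: no divisor's leading term divides it; move 2/7bc² to the remainder.
  leading term bc: no divisor's leading term divides it; move 1/42bc to the remainder.
  leading term c²: no divisor's leading term divides it; move -6/7c² to the remainder.
  leading term c: no divisor's leading term divides it; move -1/7c to the remainder.
  remainder 7/9b⁴c + 6/7bc³ + abc - 35/9b³ + 2/7bc² + 1/42bc - 6/7c² - 1/7c ≠ 0; add g_5 = 7/9b⁴c + 6/7bc³ + abc - 35/9b³ + 2/7bc² + 1/42bc - 6/7c² - 1/7c to the basis.

The other S-polynomials (S(f_2,g_3), S(f_1,g_4), S(f_2,g_4), S(f_1,g_5), S(f_2,g_5), S(g_3,g_5), S(g_4,g_5)) all reduce to 0 modulo the current basis, so we have a Gröbner basis.
Inter-reduce: drop elements whose leading term is divisible by another's, tail-reduce, and make monic.

G = {b⁴c + 54/49bc³ + 9/7abc - 5b³ + 18/49bc² + 3/98bc - 54/49c² - 9/49c, abc² - 7/9b³c + ⅙abc - ac + 35/9b², a²c + ⅔bc - 10/3, ab² + 6/7bc + 1/7b - 6/7}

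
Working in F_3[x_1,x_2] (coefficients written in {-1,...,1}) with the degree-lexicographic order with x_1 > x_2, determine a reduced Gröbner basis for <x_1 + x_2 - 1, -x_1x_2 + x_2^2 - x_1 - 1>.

This is the nonlinear analogue of row-reducing a linear system.

f_1 = x_1 + x_2 - 1, LT = x_1.
f_2 = -x_1x_2 + x_2^2 - x_1 - 1, LT = x_1x_2.

S(f_1,f_2): lcm = x_1x_2. S = -x_2^2 - x_1 - x_2 - 1.
  reduce S modulo (f_1, f_2):
  remainder -x_2^2 + 1 ≠ 0; add g_3 = -x_2^2 + 1 to the basis.

The other S-polynomials (S(f_1,g_3), S(f_2,g_3)) all reduce to 0 modulo the current basis, so we have a Gröbner basis.
Inter-reduce: drop elements whose leading term is divisible by another's, tail-reduce, and make monic.

G = {x_2^2 - 1, x_1 + x_2 - 1}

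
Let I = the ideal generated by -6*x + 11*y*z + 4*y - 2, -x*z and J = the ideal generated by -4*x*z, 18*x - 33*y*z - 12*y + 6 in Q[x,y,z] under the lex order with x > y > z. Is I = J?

Equality of ideals is decidable: compute both reduced Gröbner bases (unique for the ordering) and check whether they agree.
Buchberger on the first generating set:
f_1 = -6*x + 11*y*z + 4*y - 2, LT = x.
f_2 = -x*z, LT = x*z.

S(f_1,f_2): lcm = x*z. S = -11/6*y*z**2 - 2/3*y*z + 1/3*z.
  leading term y*z**2: no divisor's leading term divides it; move -11/6*y*z**2 to the remainder.
  leading term y*z: no divisor's leading term divides it; move -2/3*y*z to the remainder.
  leading term z: no divisor's leading term divides it; move 1/3*z to the remainder.
  remainder -11/6*y*z**2 - 2/3*y*z + 1/3*z ≠ 0; add g_3 = -11/6*y*z**2 - 2/3*y*z + 1/3*z to the basis.

S(f_1,g_3): leading monomials are coprime, so the S-polynomial reduces to 0 (Buchberger's first criterion).
S(f_2,g_3): lcm = x*y*z**2. S = -4/11*x*y*z + 2/11*x*z.
  leading term x*y*z: subtract (2/33*y*z)·f_1 from -4/11*x*y*z + 2/11*x*z → 2/11*x*z - 2/3*y**2*z**2 - 8/33*y**2*z + 4/33*y*z
  leading term x*z: subtract (-1/33*z)·f_1 from 2/11*x*z - 2/3*y**2*z**2 - 8/33*y**2*z + 4/33*y*z → -2/3*y**2*z**2 - 8/33*y**2*z + 1/3*y*z**2 + 8/33*y*z - 2/33*z
  leading term y**2*z**2: subtract (4/11*y)·g_3 from -2/3*y**2*z**2 - 8/33*y**2*z + 1/3*y*z**2 + 8/33*y*z - 2/33*z → 1/3*y*z**2 + 4/33*y*z - 2/33*z
  leading term y*z**2: subtract (-2/11)·g_3 from 1/3*y*z**2 + 4/33*y*z - 2/33*z → 0
  remainder 0.

Every S-polynomial of the final basis reduces to 0, so we have a Gröbner basis.
Inter-reduce: drop elements whose leading term is divisible by another's, tail-reduce, and make monic.
Reduced Gröbner basis: {x - 11/6*y*z - 2/3*y + 1/3, y*z**2 + 4/11*y*z - 2/11*z}.

Buchberger on the second generating set:
h_1 = -4*x*z, LT = x*z.
h_2 = 18*x - 33*y*z - 12*y + 6, LT = x.

S(h_1,h_2): lcm = x*z. S = 11/6*y*z**2 + 2/3*y*z - 1/3*z.
  leading term y*z**2: no divisor's leading term divides it; move 11/6*y*z**2 to the remainder.
  leading term y*z: no divisor's leading term divides it; move 2/3*y*z to the remainder.
  leading term z: no divisor's leading term divides it; move -1/3*z to the remainder.
  remainder 11/6*y*z**2 + 2/3*y*z - 1/3*z ≠ 0; add k_3 = 11/6*y*z**2 + 2/3*y*z - 1/3*z to the basis.

S(h_1,k_3): lcm = x*y*z**2. S = -4/11*x*y*z + 2/11*x*z.
  leading term x*y*z: subtract (1/11*y)·h_1 from -4/11*x*y*z + 2/11*x*z → 2/11*x*z
  leading term x*z: subtract (-1/22)·h_1 from 2/11*x*z → 0
  remainder 0.

S(h_2,k_3): leading monomials are coprime, so the S-polynomial reduces to 0 (Buchberger's first criterion).
Every S-polynomial of the final basis reduces to 0, so we have a Gröbner basis.
Inter-reduce: drop elements whose leading term is divisible by another's, tail-reduce, and make monic.
Reduced Gröbner basis: {x - 11/6*y*z - 2/3*y + 1/3, y*z**2 + 4/11*y*z - 2/11*z}.

Same reduced basis, so the two generating sets span the same ideal.

Yes, the ideals are equal.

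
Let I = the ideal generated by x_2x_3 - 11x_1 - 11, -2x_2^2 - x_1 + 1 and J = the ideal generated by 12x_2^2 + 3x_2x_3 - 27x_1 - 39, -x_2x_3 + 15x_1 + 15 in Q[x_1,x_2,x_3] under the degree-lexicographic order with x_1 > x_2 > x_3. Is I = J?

No, the ideals differ.

Equality of ideals is decidable: compute both reduced Gröbner bases (unique for the ordering) and check whether they agree.
Buchberger on the first generating set:
f_1 = x_2x_3 - 11x_1 - 11, LT = x_2x_3.
f_2 = -2x_2^2 - x_1 + 1, LT = x_2^2.

S(f_1,f_2): lcm = x_2^2x_3. S = -11x_1x_2 - 1/2x_1x_3 - 11x_2 + 1/2x_3.
  reduce S modulo (f_1, f_2):
  remainder -11x_1x_2 - 1/2x_1x_3 - 11x_2 + 1/2x_3 ≠ 0; add g_3 = -11x_1x_2 - 1/2x_1x_3 - 11x_2 + 1/2x_3 to the basis.

S(f_1,g_3): lcm = x_1x_2x_3. S = -1/22x_1x_3^2 - 11x_1^2 - x_2x_3 + 1/22x_3^2 - 11x_1.
  reduce S modulo (f_1, f_2, g_3):
  remainder -1/22x_1x_3^2 - 11x_1^2 + 1/22x_3^2 - 22x_1 - 11 ≠ 0; add g_4 = -1/22x_1x_3^2 - 11x_1^2 + 1/22x_3^2 - 22x_1 - 11 to the basis.

The other S-polynomials (S(f_2,g_3), S(f_1,g_4), S(f_2,g_4), S(g_3,g_4)) all reduce to 0 modulo the current basis, so we have a Gröbner basis.
Inter-reduce: drop elements whose leading term is divisible by another's, tail-reduce, and make monic.
Reduced Gröbner basis: {x_1x_3^2 + 242x_1^2 - x_3^2 + 484x_1 + 242, x_1x_2 + 1/22x_1x_3 + x_2 - 1/22x_3, x_2^2 + 1/2x_1 - 1/2, x_2x_3 - 11x_1 - 11}.

Buchberger on the second generating set:
h_1 = 12x_2^2 + 3x_2x_3 - 27x_1 - 39, LT = x_2^2.
h_2 = -x_2x_3 + 15x_1 + 15, LT = x_2x_3.

S(h_1,h_2): lcm = x_2^2x_3. S = 1/4x_2x_3^2 + 15x_1x_2 - 9/4x_1x_3 + 15x_2 - 13/4x_3.
  reduce S modulo (h_1, h_2):
  remainder 15x_1x_2 + 3/2x_1x_3 + 15x_2 + 1/2x_3 ≠ 0; add k_3 = 15x_1x_2 + 3/2x_1x_3 + 15x_2 + 1/2x_3 to the basis.

S(h_2,k_3): lcm = x_1x_2x_3. S = -1/10x_1x_3^2 - 15x_1^2 - x_2x_3 - 1/30x_3^2 - 15x_1.
  reduce S modulo (h_1, h_2, k_3):
  remainder -1/10x_1x_3^2 - 15x_1^2 - 1/30x_3^2 - 30x_1 - 15 ≠ 0; add k_4 = -1/10x_1x_3^2 - 15x_1^2 - 1/30x_3^2 - 30x_1 - 15 to the basis.

The other S-polynomials (S(h_1,k_3), S(h_1,k_4), S(h_2,k_4), S(k_3,k_4)) all reduce to 0 modulo the current basis, so we have a Gröbner basis.
Inter-reduce: drop elements whose leading term is divisible by another's, tail-reduce, and make monic.
Reduced Gröbner basis: {x_1x_3^2 + 150x_1^2 + 1/3x_3^2 + 300x_1 + 150, x_1x_2 + 1/10x_1x_3 + x_2 + 1/30x_3, x_2^2 + 3/2x_1 + 1/2, x_2x_3 - 15x_1 - 15}.

Since the reduced bases disagree, the two ideals are not the same.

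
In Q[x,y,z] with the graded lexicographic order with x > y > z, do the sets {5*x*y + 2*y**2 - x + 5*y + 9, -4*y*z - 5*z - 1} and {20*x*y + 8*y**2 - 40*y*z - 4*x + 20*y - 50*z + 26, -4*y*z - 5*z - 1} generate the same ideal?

Yes, the ideals are equal.

Equality of ideals is decidable: compute both reduced Gröbner bases (unique for the ordering) and check whether they agree.
Buchberger on the first generating set:
f_1 = 5*x*y + 2*y**2 - x + 5*y + 9, LT = x*y.
f_2 = -4*y*z - 5*z - 1, LT = y*z.

S(f_1,f_2): lcm = x*y*z. S = 2/5*y**2*z - 29/20*x*z + y*z - 1/4*x + 9/5*z.
  leading term y**2*z: subtract (-1/10*y)·f_2 from 2/5*y**2*z - 29/20*x*z + y*z - 1/4*x + 9/5*z → -29/20*x*z + 1/2*y*z - 1/4*x - 1/10*y + 9/5*z
  leading term x*z: no divisor's leading term divides it; move -29/20*x*z to the remainder.
  leading term y*z: subtract (-1/8)·f_2 from 1/2*y*z - 1/4*x - 1/10*y + 9/5*z → -1/4*x - 1/10*y + 47/40*z - 1/8
  leading term x: no divisor's leading term divides it; move -1/4*x to the remainder.
  leading term y: no divisor's leading term divides it; move -1/10*y to the remainder.
  leading term z: no divisor's leading term divides it; move 47/40*z to the remainder.
  leading term 1: no divisor's leading term divides it; move -1/8 to the remainder.
  remainder -29/20*x*z - 1/4*x - 1/10*y + 47/40*z - 1/8 ≠ 0; add g_3 = -29/20*x*z - 1/4*x - 1/10*y + 47/40*z - 1/8 to the basis.

The other S-polynomials (S(f_1,g_3), S(f_2,g_3)) all reduce to 0 modulo the current basis, so we have a Gröbner basis.
Inter-reduce: drop elements whose leading term is divisible by another's, tail-reduce, and make monic.
Reduced Gröbner basis: {x*y + 2/5*y**2 - 1/5*x + y + 9/5, x*z + 5/29*x + 2/29*y - 47/58*z + 5/58, y*z + 5/4*z + 1/4}.

Buchberger on the second generating set:
h_1 = 20*x*y + 8*y**2 - 40*y*z - 4*x + 20*y - 50*z + 26, LT = x*y.
h_2 = -4*y*z - 5*z - 1, LT = y*z.

S(h_1,h_2): lcm = x*y*z. S = 2/5*y**2*z - 2*y*z**2 - 29/20*x*z + y*z - 5/2*z**2 - 1/4*x + 13/10*z.
  leading term y**2*z: subtract (-1/10*y)·h_2 from 2/5*y**2*z - 2*y*z**2 - 29/20*x*z + y*z - 5/2*z**2 - 1/4*x + 13/10*z → -2*y*z**2 - 29/20*x*z + 1/2*y*z - 5/2*z**2 - 1/4*x - 1/10*y + 13/10*z
  leading term y*z**2: subtract (1/2*z)·h_2 from -2*y*z**2 - 29/20*x*z + 1/2*y*z - 5/2*z**2 - 1/4*x - 1/10*y + 13/10*z → -29/20*x*z + 1/2*y*z - 1/4*x - 1/10*y + 9/5*z
  leading term x*z: no divisor's leading term divides it; move -29/20*x*z to the remainder.
  leading term y*z: subtract (-1/8)·h_2 from 1/2*y*z - 1/4*x - 1/10*y + 9/5*z → -1/4*x - 1/10*y + 47/40*z - 1/8
  leading term x: no divisor's leading term divides it; move -1/4*x to the remainder.
  leading term y: no divisor's leading term divides it; move -1/10*y to the remainder.
  leading term z: no divisor's leading term divides it; move 47/40*z to the remainder.
  leading term 1: no divisor's leading term divides it; move -1/8 to the remainder.
  remainder -29/20*x*z - 1/4*x - 1/10*y + 47/40*z - 1/8 ≠ 0; add k_3 = -29/20*x*z - 1/4*x - 1/10*y + 47/40*z - 1/8 to the basis.

The other S-polynomials (S(h_1,k_3), S(h_2,k_3)) all reduce to 0 modulo the current basis, so we have a Gröbner basis.
Inter-reduce: drop elements whose leading term is divisible by another's, tail-reduce, and make monic.
Reduced Gröbner basis: {x*y + 2/5*y**2 - 1/5*x + y + 9/5, x*z + 5/29*x + 2/29*y - 47/58*z + 5/58, y*z + 5/4*z + 1/4}.

Same reduced basis, so the two generating sets span the same ideal.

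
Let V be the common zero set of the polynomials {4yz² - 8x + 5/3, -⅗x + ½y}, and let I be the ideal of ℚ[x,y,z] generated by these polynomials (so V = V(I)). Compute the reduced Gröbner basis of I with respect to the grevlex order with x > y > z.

f_1 = 4yz² - 8x + 5/3, LT = yz².
f_2 = -⅗x + ½y, LT = x.

S(f_1,f_2): leading monomials are coprime, so the S-polynomial reduces to 0 (Buchberger's first criterion).
Every S-polynomial of the final basis reduces to 0, so we have a Gröbner basis.

G = {yz² - 5/3y + 5/12, x - ⅚y}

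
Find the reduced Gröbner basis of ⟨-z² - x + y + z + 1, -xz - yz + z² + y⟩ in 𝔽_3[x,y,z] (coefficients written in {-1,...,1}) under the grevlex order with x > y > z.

Buchberger's algorithm terminates because the ascending chain of leading-term ideals stabilizes.

f_1 = -z² - x + y + z + 1, LT = z².
f_2 = -xz - yz + z² + y, LT = xz.

S(f_1,f_2): lcm = xz². S = -yz² + z³ + x² - xy - xz + yz - x.
  leading term yz²: subtract (y)·f_1 from -yz² + z³ + x² - xy - xz + yz - x → z³ + x² - y² - xz - x - y
  leading term z³: subtract (-z)·f_1 from z³ + x² - y² - xz - x - y → x² - y² + xz + yz + z² - x - y + z
  leading term x²: no divisor's leading term divides it; move x² to the remainder.
  leading term y²: no divisor's leading term divides it; move -y² to the remainder.
  leading term xz: subtract (-1)·f_2 from xz + yz + z² - x - y + z → -z² - x + z
  leading term z²: subtract (1)·f_1 from -z² - x + z → -y - 1
  leading term y: no divisor's leading term divides it; move -y to the remainder.
  leading term 1: no divisor's leading term divides it; move -1 to the remainder.
  remainder x² - y² - y - 1 ≠ 0; add g_3 = x² - y² - y - 1 to the basis.

S(f_1,g_3): leading monomials are coprime, so the S-polynomial reduces to 0 (Buchberger's first criterion).
S(f_2,g_3): lcm = x²z. S = xyz + y²z - xz² - xy + yz + z.
  leading term xyz: subtract (-y)·f_2 from xyz + y²z - xz² - xy + yz + z → -xz² + yz² - xy + y² + yz + z
  leading term xz²: subtract (x)·f_1 from -xz² + yz² - xy + y² + yz + z → yz² + x² + xy + y² - xz + yz - x + z
  leading term yz²: subtract (-y)·f_1 from yz² + x² + xy + y² - xz + yz - x + z → x² - y² - xz - yz - x + y + z
  leading term x²: subtract (1)·g_3 from x² - y² - xz - yz - x + y + z → -xz - yz - x - y + z + 1
  leading term xz: subtract (1)·f_2 from -xz - yz - x - y + z + 1 → -z² - x + y + z + 1
  leading term z²: subtract (1)·f_1 from -z² - x + y + z + 1 → 0
  remainder 0.

Every S-polynomial of the final basis reduces to 0, so we have a Gröbner basis.

G = {x² - y² - y - 1, xz + yz + x + y - z - 1, z² + x - y - z - 1}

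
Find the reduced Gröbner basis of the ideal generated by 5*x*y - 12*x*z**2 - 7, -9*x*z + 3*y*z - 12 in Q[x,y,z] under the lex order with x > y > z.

G = {x*y - 4/5*y*z**2 + 16/5*z - 7/5, x*z - 1/3*y*z + 4/3, y**2*z - 12/5*y*z**3 - 4*y + 48/5*z**2 - 21/5*z}

f_1 = 5*x*y - 12*x*z**2 - 7, LT = x*y.
f_2 = -9*x*z + 3*y*z - 12, LT = x*z.

S(f_1,f_2): lcm = x*y*z. S = -12/5*x*z**3 + 1/3*y**2*z - 4/3*y - 7/5*z.
  leading term x*z**3: subtract (4/15*z**2)·f_2 from -12/5*x*z**3 + 1/3*y**2*z - 4/3*y - 7/5*z → 1/3*y**2*z - 4/5*y*z**3 - 4/3*y + 16/5*z**2 - 7/5*z
  leading term y**2*z: no divisor's leading term divides it; move 1/3*y**2*z to the remainder.
  leading term y*z**3: no divisor's leading term divides it; move -4/5*y*z**3 to the remainder.
  leading term y: no divisor's leading term divides it; move -4/3*y to the remainder.
  leading term z**2: no divisor's leading term divides it; move 16/5*z**2 to the remainder.
  leading term z: no divisor's leading term divides it; move -7/5*z to the remainder.
  remainder 1/3*y**2*z - 4/5*y*z**3 - 4/3*y + 16/5*z**2 - 7/5*z ≠ 0; add g_3 = 1/3*y**2*z - 4/5*y*z**3 - 4/3*y + 16/5*z**2 - 7/5*z to the basis.

The other S-polynomials (S(f_1,g_3), S(f_2,g_3)) all reduce to 0 modulo the current basis, so we have a Gröbner basis.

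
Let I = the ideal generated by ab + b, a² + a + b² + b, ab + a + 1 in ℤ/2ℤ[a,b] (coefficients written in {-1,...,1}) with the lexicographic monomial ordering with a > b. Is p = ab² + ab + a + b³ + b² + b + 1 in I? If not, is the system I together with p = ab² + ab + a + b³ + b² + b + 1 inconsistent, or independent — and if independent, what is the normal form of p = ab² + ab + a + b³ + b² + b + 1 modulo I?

First compute the reduced Gröbner basis of I by Buchberger's algorithm.
f_1 = ab + b, LT = ab.
f_2 = a² + a + b² + b, LT = a².
f_3 = ab + a + 1, LT = ab.

S(f_1,f_2): lcm = a²b. S = b³ + b².
  reduce S modulo (f_1, f_2, f_3):
  remainder b³ + b² ≠ 0; add h_4 = b³ + b² to the basis.

S(f_1,f_3): lcm = ab. S = a + b + 1.
  reduce S modulo (f_1, f_2, f_3, h_4):
  remainder a + b + 1 ≠ 0; add h_5 = a + b + 1 to the basis.

S(f_2,f_3): lcm = a²b. S = a² + ab + a + b³ + b².
  reduce S modulo (f_1, f_2, f_3, h_4, h_5):
  remainder b² ≠ 0; add h_6 = b² to the basis.

The other S-polynomials (S(f_1,h_4), S(f_2,h_4), S(f_3,h_4), S(f_1,h_5), S(f_2,h_5), S(f_3,h_5), S(h_4,h_5), S(f_1,h_6), S(f_2,h_6), S(f_3,h_6), S(h_4,h_6), S(h_5,h_6)) all reduce to 0 modulo the current basis, so we have a Gröbner basis.
Inter-reduce: drop elements whose leading term is divisible by another's, tail-reduce, and make monic.
Reduced Gröbner basis: {a + b + 1, b²}.
Label its elements g_1 = a + b + 1, g_2 = b².

Reduce p = ab² + ab + a + b³ + b² + b + 1 modulo G:
  leading term ab²: subtract (b²)·g_1 from ab² + ab + a + b³ + b² + b + 1 → ab + a + b + 1
  leading term ab: subtract (b)·g_1 from ab + a + b + 1 → a + b² + 1
  leading term a: subtract (1)·g_1 from a + b² + 1 → b² + b
  leading term b²: subtract (1)·g_2 from b² + b → b
  leading term b: no divisor's leading term divides it; move b to the remainder.
  normal form = b.
The normal form is nonzero, so p ∉ I. Since p minus its normal form lies in I, I + (p) = I + (r) where r = b; decide whether this ideal is the whole ring.
Run Buchberger on G together with r (pairs among the g_i already reduce to 0 since G is a Gröbner basis):
g_1 = a + b + 1, LT = a.
g_2 = b², LT = b².
r = b, LT = b.

The S-polynomials (S(g_1,g_2), S(g_1,r), S(g_2,r)) all reduce to 0 modulo the current basis, so we have a Gröbner basis.
Inter-reduce: drop elements whose leading term is divisible by another's, tail-reduce, and make monic.
Reduced Gröbner basis: {a + 1, b}.
The reduced Gröbner basis of I + (p) is {a + 1, b} ≠ {1}, a proper ideal, so the enlarged system stays consistent: p is independent of I, with normal form b.

ab² + ab + a + b³ + b² + b + 1 is independent of I; its normal form modulo I is b.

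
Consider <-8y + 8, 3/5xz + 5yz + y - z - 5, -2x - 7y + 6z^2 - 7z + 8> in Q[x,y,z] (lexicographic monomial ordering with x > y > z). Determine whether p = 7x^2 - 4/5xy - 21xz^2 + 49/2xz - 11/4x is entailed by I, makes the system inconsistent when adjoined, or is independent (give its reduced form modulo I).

First compute the reduced Gröbner basis of I by Buchberger's algorithm.
f_1 = -8y + 8, LT = y.
f_2 = 3/5xz + 5yz + y - z - 5, LT = xz.
f_3 = -2x - 7y + 6z^2 - 7z + 8, LT = x.

S(f_1,f_2): leading monomials are coprime, so the S-polynomial reduces to 0 (Buchberger's first criterion).
S(f_1,f_3): leading monomials are coprime, so the S-polynomial reduces to 0 (Buchberger's first criterion).
S(f_2,f_3): lcm = xz. S = 29/6yz + 5/3y + 3z^3 - 7/2z^2 + 7/3z - 25/3.
  leading term yz: subtract (-29/48z)·f_1 from 29/6yz + 5/3y + 3z^3 - 7/2z^2 + 7/3z - 25/3 → 5/3y + 3z^3 - 7/2z^2 + 43/6z - 25/3
  leading term y: subtract (-5/24)·f_1 from 5/3y + 3z^3 - 7/2z^2 + 43/6z - 25/3 → 3z^3 - 7/2z^2 + 43/6z - 20/3
  leading term z^3: no divisor's leading term divides it; move 3z^3 to the remainder.
  leading term z^2: no divisor's leading term divides it; move -7/2z^2 to the remainder.
  leading term z: no divisor's leading term divides it; move 43/6z to the remainder.
  leading term 1: no divisor's leading term divides it; move -20/3 to the remainder.
  remainder 3z^3 - 7/2z^2 + 43/6z - 20/3 ≠ 0; add h_4 = 3z^3 - 7/2z^2 + 43/6z - 20/3 to the basis.

S(f_1,h_4): leading monomials are coprime, so the S-polynomial reduces to 0 (Buchberger's first criterion).
S(f_2,h_4): lcm = xz^3. S = 7/6xz^2 - 43/18xz + 20/9x + 25/3yz^3 + 5/3yz^2 - 5/3z^3 - 25/3z^2.
  leading term xz^2: subtract (35/18z)·f_2 from 7/6xz^2 - 43/18xz + 20/9x + 25/3yz^3 + 5/3yz^2 - 5/3z^3 - 25/3z^2 → -43/18xz + 20/9x + 25/3yz^3 - 145/18yz^2 - 35/18yz - 5/3z^3 - 115/18z^2 + 175/18z
  leading term xz: subtract (-215/54)·f_2 from -43/18xz + 20/9x + 25/3yz^3 - 145/18yz^2 - 35/18yz - 5/3z^3 - 115/18z^2 + 175/18z → 20/9x + 25/3yz^3 - 145/18yz^2 + 485/27yz + 215/54y - 5/3z^3 - 115/18z^2 + 155/27z - 1075/54
  leading term x: subtract (-10/9)·f_3 from 20/9x + 25/3yz^3 - 145/18yz^2 + 485/27yz + 215/54y - 5/3z^3 - 115/18z^2 + 155/27z - 1075/54 → 25/3yz^3 - 145/18yz^2 + 485/27yz - 205/54y - 5/3z^3 + 5/18z^2 - 55/27z - 595/54
  leading term yz^3: subtract (-25/24z^3)·f_1 from 25/3yz^3 - 145/18yz^2 + 485/27yz - 205/54y - 5/3z^3 + 5/18z^2 - 55/27z - 595/54 → -145/18yz^2 + 485/27yz - 205/54y + 20/3z^3 + 5/18z^2 - 55/27z - 595/54
  leading term yz^2: subtract (145/144z^2)·f_1 from -145/18yz^2 + 485/27yz - 205/54y + 20/3z^3 + 5/18z^2 - 55/27z - 595/54 → 485/27yz - 205/54y + 20/3z^3 - 70/9z^2 - 55/27z - 595/54
  leading term yz: subtract (-485/216z)·f_1 from 485/27yz - 205/54y + 20/3z^3 - 70/9z^2 - 55/27z - 595/54 → -205/54y + 20/3z^3 - 70/9z^2 + 430/27z - 595/54
  leading term y: subtract (205/432)·f_1 from -205/54y + 20/3z^3 - 70/9z^2 + 430/27z - 595/54 → 20/3z^3 - 70/9z^2 + 430/27z - 400/27
  leading term z^3: subtract (20/9)·h_4 from 20/3z^3 - 70/9z^2 + 430/27z - 400/27 → 0
  remainder 0.

S(f_3,h_4): leading monomials are coprime, so the S-polynomial reduces to 0 (Buchberger's first criterion).
Every S-polynomial of the final basis reduces to 0, so we have a Gröbner basis.
Inter-reduce: drop elements whose leading term is divisible by another's, tail-reduce, and make monic.
Reduced Gröbner basis: {x - 3z^2 + 7/2z - 1/2, y - 1, z^3 - 7/6z^2 + 43/18z - 20/9}.
Label its elements g_1 = x - 3z^2 + 7/2z - 1/2, g_2 = y - 1, g_3 = z^3 - 7/6z^2 + 43/18z - 20/9.

Reduce p = 7x^2 - 4/5xy - 21xz^2 + 49/2xz - 11/4x modulo G:
  leading term x^2: subtract (7x)·g_1 from 7x^2 - 4/5xy - 21xz^2 + 49/2xz - 11/4x → -4/5xy + 3/4x
  leading term xy: subtract (-4/5y)·g_1 from -4/5xy + 3/4x → 3/4x - 12/5yz^2 + 14/5yz - 2/5y
  leading term x: subtract (3/4)·g_1 from 3/4x - 12/5yz^2 + 14/5yz - 2/5y → -12/5yz^2 + 14/5yz - 2/5y + 9/4z^2 - 21/8z + 3/8
  leading term yz^2: subtract (-12/5z^2)·g_2 from -12/5yz^2 + 14/5yz - 2/5y + 9/4z^2 - 21/8z + 3/8 → 14/5yz - 2/5y - 3/20z^2 - 21/8z + 3/8
  leading term yz: subtract (14/5z)·g_2 from 14/5yz - 2/5y - 3/20z^2 - 21/8z + 3/8 → -2/5y - 3/20z^2 + 7/40z + 3/8
  leading term y: subtract (-2/5)·g_2 from -2/5y - 3/20z^2 + 7/40z + 3/8 → -3/20z^2 + 7/40z - 1/40
  leading term z^2: no divisor's leading term divides it; move -3/20z^2 to the remainder.
  leading term z: no divisor's leading term divides it; move 7/40z to the remainder.
  leading term 1: no divisor's leading term divides it; move -1/40 to the remainder.
  normal form = -3/20z^2 + 7/40z - 1/40.
The normal form is nonzero, so p ∉ I. Since p minus its normal form lies in I, I + (p) = I + (r) where r = -3/20z^2 + 7/40z - 1/40; decide whether this ideal is the whole ring.
Run Buchberger on G together with r (pairs among the g_i already reduce to 0 since G is a Gröbner basis):
g_1 = x - 3z^2 + 7/2z - 1/2, LT = x.
g_2 = y - 1, LT = y.
g_3 = z^3 - 7/6z^2 + 43/18z - 20/9, LT = z^3.
r = -3/20z^2 + 7/40z - 1/40, LT = z^2.

S(g_1,g_2): leading monomials are coprime, so the S-polynomial reduces to 0 (Buchberger's first criterion).
S(g_1,g_3): leading monomials are coprime, so the S-polynomial reduces to 0 (Buchberger's first criterion).
S(g_1,r): leading monomials are coprime, so the S-polynomial reduces to 0 (Buchberger's first criterion).
S(g_2,g_3): leading monomials are coprime, so the S-polynomial reduces to 0 (Buchberger's first criterion).
S(g_2,r): leading monomials are coprime, so the S-polynomial reduces to 0 (Buchberger's first criterion).
S(g_3,r): lcm = z^3. S = 20/9z - 20/9.
  leading term z: no divisor's leading term divides it; move 20/9z to the remainder.
  leading term 1: no divisor's leading term divides it; move -20/9 to the remainder.
  remainder 20/9z - 20/9 ≠ 0; add m_5 = 20/9z - 20/9 to the basis.

S(g_1,m_5): leading monomials are coprime, so the S-polynomial reduces to 0 (Buchberger's first criterion).
S(g_2,m_5): leading monomials are coprime, so the S-polynomial reduces to 0 (Buchberger's first criterion).
S(g_3,m_5): lcm = z^3. S = -1/6z^2 + 43/18z - 20/9.
  leading term z^2: subtract (10/9)·r from -1/6z^2 + 43/18z - 20/9 → 79/36z - 79/36
  leading term z: subtract (79/80)·m_5 from 79/36z - 79/36 → 0
  remainder 0.

S(r,m_5): lcm = z^2. S = -1/6z + 1/6.
  leading term z: subtract (-3/40)·m_5 from -1/6z + 1/6 → 0
  remainder 0.

Every S-polynomial of the final basis reduces to 0, so we have a Gröbner basis.
Inter-reduce: drop elements whose leading term is divisible by another's, tail-reduce, and make monic.
Reduced Gröbner basis: {x, y - 1, z - 1}.
The reduced Gröbner basis of I + (p) is {x, y - 1, z - 1} ≠ {1}, a proper ideal, so the enlarged system stays consistent: p is independent of I, with normal form -3/20z^2 + 7/40z - 1/40.

7x^2 - 4/5xy - 21xz^2 + 49/2xz - 11/4x is independent of I; its normal form modulo I is -3/20z^2 + 7/40z - 1/40.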